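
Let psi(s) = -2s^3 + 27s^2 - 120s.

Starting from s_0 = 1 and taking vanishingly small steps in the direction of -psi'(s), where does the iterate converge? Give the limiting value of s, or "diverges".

psi'(s) = -6(s - 5)(s - 4), so psi'(1) = -72.
Gradient descent moves in the -psi' direction, i.e. s is increasing.
The nearest critical point in that direction is s = 4, where psi'' = 6 > 0 (a local minimum). The iterate converges there.

4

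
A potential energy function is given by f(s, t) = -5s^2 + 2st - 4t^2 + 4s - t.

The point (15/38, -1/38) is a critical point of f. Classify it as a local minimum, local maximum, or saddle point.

The Hessian of f is constant: H = [[-10, 2], [2, -8]].
det(H) = (-10)·(-8) − 2² = 76.
det(H) > 0 and tr(H) = -18 < 0, so H is negative definite and the point is a local maximum.

local maximum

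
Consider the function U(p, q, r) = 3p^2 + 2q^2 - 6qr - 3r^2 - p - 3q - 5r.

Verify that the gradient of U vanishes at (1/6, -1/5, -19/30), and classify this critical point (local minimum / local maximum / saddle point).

saddle point

∇U = (6p - 1, 4q - 6r - 3, -6q - 6r - 5); substituting (1/6, -1/5, -19/30) gives ∇U = (0, 0, 0), so (1/6, -1/5, -19/30) is indeed a critical point.
The Hessian is constant: H = [[6, 0, 0], [0, 4, -6], [0, -6, -6]].
Leading principal minors: Δ₁ = 6, Δ₂ = 24, Δ₃ = -360.
The minors fit neither the all-positive nor the alternating-sign pattern, so H is indefinite: a saddle point.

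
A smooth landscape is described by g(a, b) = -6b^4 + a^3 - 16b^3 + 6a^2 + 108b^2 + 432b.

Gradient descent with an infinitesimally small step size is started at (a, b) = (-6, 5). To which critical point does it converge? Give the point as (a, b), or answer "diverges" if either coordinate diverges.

g is separable, so gradient descent decouples: a follows -∂g/∂a, b follows -∂g/∂b.
∂g/∂a = 3a(a + 4); at a=-6 this is 36, so a decreases.
∂g/∂b = -24(b - 3)(b + 2)(b + 3); at b=5 this is -2688, so b increases.
The a-coordinate has no critical point in that direction and runs off to infinity.

diverges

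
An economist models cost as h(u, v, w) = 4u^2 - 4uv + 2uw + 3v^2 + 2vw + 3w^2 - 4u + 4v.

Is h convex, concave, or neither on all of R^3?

convex

h is quadratic, so its Hessian is the constant matrix H = [[8, -4, 2], [-4, 6, 2], [2, 2, 6]].
Leading principal minors: 8, 32, 104.
All positive ⇒ H ≻ 0 ⇒ convex.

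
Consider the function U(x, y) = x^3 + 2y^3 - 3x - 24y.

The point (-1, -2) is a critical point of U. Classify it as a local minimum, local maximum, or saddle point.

The mixed partial ∂²U/∂x∂y is 0, so the Hessian at any point is diag(U_xx, U_yy) = diag(6x, 12y).
At (-1, -2): H = diag(-6, -24).
Both eigenvalues are negative, so H is negative definite: a local maximum.

local maximum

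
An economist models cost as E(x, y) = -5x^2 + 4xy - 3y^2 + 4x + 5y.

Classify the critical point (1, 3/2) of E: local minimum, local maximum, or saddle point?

The Hessian of E is constant: H = [[-10, 4], [4, -6]].
det(H) = (-10)·(-6) − 4² = 44.
det(H) > 0 and tr(H) = -16 < 0, so H is negative definite and the point is a local maximum.

local maximum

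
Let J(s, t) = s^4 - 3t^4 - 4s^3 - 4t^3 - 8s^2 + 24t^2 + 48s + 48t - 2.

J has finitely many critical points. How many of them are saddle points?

J separates as a function of s plus a function of t, so ∇J=0 decouples.
∂J/∂s = 4(s - 3)(s - 2)(s + 2) = 0 at s ∈ {-2, 2, 3}; ∂J/∂t = -12(t - 2)(t + 1)(t + 2) = 0 at t ∈ {-2, -1, 2}.
The Hessian is diagonal: diag(J_ss, J_tt). Second derivatives: J_ss(-2)=80, J_ss(2)=-16, J_ss(3)=20; J_tt(-2)=-48, J_tt(-1)=36, J_tt(2)=-144.
Saddle points occur where the two diagonal entries have opposite signs: (-2, -2), (-2, 2), (2, -1), (3, -2), (3, 2). Count: 5.

5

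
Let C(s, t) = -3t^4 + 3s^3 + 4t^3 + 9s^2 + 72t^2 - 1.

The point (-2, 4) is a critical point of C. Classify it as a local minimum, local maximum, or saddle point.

local maximum

The mixed partial ∂²C/∂s∂t is 0, so the Hessian at any point is diag(C_ss, C_tt) = diag(18(s + 1), 12(-3t^2 + 2t + 12)).
At (-2, 4): H = diag(-18, -336).
Both eigenvalues are negative, so H is negative definite: a local maximum.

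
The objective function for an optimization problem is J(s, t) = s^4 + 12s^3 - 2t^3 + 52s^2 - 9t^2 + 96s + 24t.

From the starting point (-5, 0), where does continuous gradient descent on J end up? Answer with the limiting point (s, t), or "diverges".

J is separable, so gradient descent decouples: s follows -∂J/∂s, t follows -∂J/∂t.
∂J/∂s = 4(s + 2)(s + 3)(s + 4); at s=-5 this is -24, so s increases.
∂J/∂t = -6(t - 1)(t + 4); at t=0 this is 24, so t decreases.
s converges to its nearest critical value -4 (a local min of the s-part); t converges to -4. The iterate converges to (-4, -4).

(-4, -4)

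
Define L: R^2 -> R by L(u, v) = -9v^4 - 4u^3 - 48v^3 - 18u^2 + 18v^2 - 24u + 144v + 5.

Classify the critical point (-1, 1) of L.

local maximum

The mixed partial ∂²L/∂u∂v is 0, so the Hessian at any point is diag(L_uu, L_vv) = diag(-12(2u + 3), 36(-3v^2 - 8v + 1)).
At (-1, 1): H = diag(-12, -360).
Both eigenvalues are negative, so H is negative definite: a local maximum.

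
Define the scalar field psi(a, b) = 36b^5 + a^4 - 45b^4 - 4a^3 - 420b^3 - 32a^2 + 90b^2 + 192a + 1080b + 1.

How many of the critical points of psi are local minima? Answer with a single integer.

4

psi separates as a function of a plus a function of b, so ∇psi=0 decouples.
∂psi/∂a = 4(a - 4)(a - 3)(a + 4) = 0 at a ∈ {-4, 3, 4}; ∂psi/∂b = 180(b - 3)(b - 1)(b + 1)(b + 2) = 0 at b ∈ {-2, -1, 1, 3}.
The Hessian is diagonal: diag(psi_aa, psi_bb). Second derivatives: psi_aa(-4)=224, psi_aa(3)=-28, psi_aa(4)=32; psi_bb(-2)=-2700, psi_bb(-1)=1440, psi_bb(1)=-2160, psi_bb(3)=7200.
Local minima occur where both diagonal entries positive: (-4, -1), (-4, 3), (4, -1), (4, 3). Count: 4.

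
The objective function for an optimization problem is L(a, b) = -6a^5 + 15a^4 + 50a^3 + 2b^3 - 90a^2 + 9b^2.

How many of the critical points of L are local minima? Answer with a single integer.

2

L separates as a function of a plus a function of b, so ∇L=0 decouples.
∂L/∂a = -30a(a - 3)(a - 1)(a + 2) = 0 at a ∈ {-2, 0, 1, 3}; ∂L/∂b = 6b(b + 3) = 0 at b ∈ {-3, 0}.
The Hessian is diagonal: diag(L_aa, L_bb). Second derivatives: L_aa(-2)=900, L_aa(0)=-180, L_aa(1)=180, L_aa(3)=-900; L_bb(-3)=-18, L_bb(0)=18.
Local minima occur where both diagonal entries positive: (-2, 0), (1, 0). Count: 2.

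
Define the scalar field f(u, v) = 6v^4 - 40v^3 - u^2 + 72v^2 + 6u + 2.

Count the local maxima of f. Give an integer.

f separates as a function of u plus a function of v, so ∇f=0 decouples.
∂f/∂u = -2(u - 3) = 0 at u ∈ {3}; ∂f/∂v = 24v(v - 3)(v - 2) = 0 at v ∈ {0, 2, 3}.
The Hessian is diagonal: diag(f_uu, f_vv). Second derivatives: f_uu(3)=-2; f_vv(0)=144, f_vv(2)=-48, f_vv(3)=72.
Local maxima occur where both diagonal entries negative: (3, 2). Count: 1.

1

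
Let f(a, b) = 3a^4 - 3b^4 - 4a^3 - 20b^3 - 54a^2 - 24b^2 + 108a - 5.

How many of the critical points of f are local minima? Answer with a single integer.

2

f separates as a function of a plus a function of b, so ∇f=0 decouples.
∂f/∂a = 12(a - 3)(a - 1)(a + 3) = 0 at a ∈ {-3, 1, 3}; ∂f/∂b = -12b(b + 1)(b + 4) = 0 at b ∈ {-4, -1, 0}.
The Hessian is diagonal: diag(f_aa, f_bb). Second derivatives: f_aa(-3)=288, f_aa(1)=-96, f_aa(3)=144; f_bb(-4)=-144, f_bb(-1)=36, f_bb(0)=-48.
Local minima occur where both diagonal entries positive: (-3, -1), (3, -1). Count: 2.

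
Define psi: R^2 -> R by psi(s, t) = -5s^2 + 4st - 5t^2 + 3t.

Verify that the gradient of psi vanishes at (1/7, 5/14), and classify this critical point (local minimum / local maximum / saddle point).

∇psi = (-10s + 4t, 4s - 10t + 3); substituting (1/7, 5/14) gives ∇psi = (0, 0), so (1/7, 5/14) is indeed a critical point.
The Hessian of psi is constant: H = [[-10, 4], [4, -10]].
det(H) = (-10)·(-10) − 4² = 84.
det(H) > 0 and tr(H) = -20 < 0, so H is negative definite and the point is a local maximum.

local maximum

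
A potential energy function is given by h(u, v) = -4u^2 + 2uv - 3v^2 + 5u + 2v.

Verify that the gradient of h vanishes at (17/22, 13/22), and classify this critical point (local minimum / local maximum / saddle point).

∇h = (-8u + 2v + 5, 2u - 6v + 2); substituting (17/22, 13/22) gives ∇h = (0, 0), so (17/22, 13/22) is indeed a critical point.
The Hessian of h is constant: H = [[-8, 2], [2, -6]].
det(H) = (-8)·(-6) − 2² = 44.
det(H) > 0 and tr(H) = -14 < 0, so H is negative definite and the point is a local maximum.

local maximum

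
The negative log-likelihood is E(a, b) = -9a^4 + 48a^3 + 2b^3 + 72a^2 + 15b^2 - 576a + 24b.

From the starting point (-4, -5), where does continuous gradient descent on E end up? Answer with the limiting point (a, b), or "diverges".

diverges

E is separable, so gradient descent decouples: a follows -∂E/∂a, b follows -∂E/∂b.
∂E/∂a = -36(a - 4)(a - 2)(a + 2); at a=-4 this is 3456, so a decreases.
∂E/∂b = 6(b + 1)(b + 4); at b=-5 this is 24, so b decreases.
The a-coordinate has no critical point in that direction and runs off to infinity.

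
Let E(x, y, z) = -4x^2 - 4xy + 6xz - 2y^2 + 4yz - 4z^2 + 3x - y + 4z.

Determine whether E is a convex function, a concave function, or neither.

concave

E is quadratic, so its Hessian is the constant matrix H = [[-8, -4, 6], [-4, -4, 4], [6, 4, -8]].
Leading principal minors: -8, 16, -48.
Signs alternate −, +, − ⇒ H ≺ 0 ⇒ concave.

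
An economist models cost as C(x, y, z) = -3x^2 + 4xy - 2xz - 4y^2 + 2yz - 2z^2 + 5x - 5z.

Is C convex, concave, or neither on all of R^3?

C is quadratic, so its Hessian is the constant matrix H = [[-6, 4, -2], [4, -8, 2], [-2, 2, -4]].
Leading principal minors: -6, 32, -104.
Signs alternate −, +, − ⇒ H ≺ 0 ⇒ concave.

concave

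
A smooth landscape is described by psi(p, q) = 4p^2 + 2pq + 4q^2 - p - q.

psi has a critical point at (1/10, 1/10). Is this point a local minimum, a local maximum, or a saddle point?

The Hessian of psi is constant: H = [[8, 2], [2, 8]].
det(H) = 8·8 − 2² = 60.
det(H) > 0 and tr(H) = 16 > 0, so H is positive definite and the point is a local minimum.

local minimum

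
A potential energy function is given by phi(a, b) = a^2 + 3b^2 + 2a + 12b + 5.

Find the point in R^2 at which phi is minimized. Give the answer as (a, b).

(-1, -2)

phi(a,b) separates as P(a) + Q(b) + 5, so its minimum is min P + min Q + 5.
P'(a) = 2a + 2 vanishes at a ∈ {-1}; Q'(b) = 6b + 12 vanishes at b ∈ {-2}.
Local minima of P (where P''>0): P(-1)=-1. Local minima of Q: Q(-2)=-12.
So the global minimum of phi is P(-1) + Q(-2) + 5 = -1 − 12 + 5 = -8, attained at (-1, -2).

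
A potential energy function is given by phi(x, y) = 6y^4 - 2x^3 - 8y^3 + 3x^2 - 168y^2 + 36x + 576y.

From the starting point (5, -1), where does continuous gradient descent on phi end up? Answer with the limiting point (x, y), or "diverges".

diverges

phi is separable, so gradient descent decouples: x follows -∂phi/∂x, y follows -∂phi/∂y.
∂phi/∂x = -6(x - 3)(x + 2); at x=5 this is -84, so x increases.
∂phi/∂y = 24(y - 3)(y - 2)(y + 4); at y=-1 this is 864, so y decreases.
The x-coordinate has no critical point in that direction and runs off to infinity.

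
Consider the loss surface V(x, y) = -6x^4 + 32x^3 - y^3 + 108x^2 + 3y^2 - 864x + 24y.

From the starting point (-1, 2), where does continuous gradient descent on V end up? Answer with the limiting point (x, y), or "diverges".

(3, -2)

V is separable, so gradient descent decouples: x follows -∂V/∂x, y follows -∂V/∂y.
∂V/∂x = -24(x - 4)(x - 3)(x + 3); at x=-1 this is -960, so x increases.
∂V/∂y = -3(y - 4)(y + 2); at y=2 this is 24, so y decreases.
x converges to its nearest critical value 3 (a local min of the x-part); y converges to -2. The iterate converges to (3, -2).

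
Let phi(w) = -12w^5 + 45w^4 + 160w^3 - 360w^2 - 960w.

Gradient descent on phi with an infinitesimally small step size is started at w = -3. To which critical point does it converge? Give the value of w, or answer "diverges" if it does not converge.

-2

phi'(w) = -60(w - 4)(w - 2)(w + 1)(w + 2), so phi'(-3) = -4200.
Gradient descent moves in the -phi' direction, i.e. w is increasing.
The nearest critical point in that direction is w = -2, where phi'' = 1440 > 0 (a local minimum). The iterate converges there.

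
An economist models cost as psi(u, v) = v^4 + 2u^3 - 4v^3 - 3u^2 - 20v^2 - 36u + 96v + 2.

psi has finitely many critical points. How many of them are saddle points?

3

psi separates as a function of u plus a function of v, so ∇psi=0 decouples.
∂psi/∂u = 6(u - 3)(u + 2) = 0 at u ∈ {-2, 3}; ∂psi/∂v = 4(v - 4)(v - 2)(v + 3) = 0 at v ∈ {-3, 2, 4}.
The Hessian is diagonal: diag(psi_uu, psi_vv). Second derivatives: psi_uu(-2)=-30, psi_uu(3)=30; psi_vv(-3)=140, psi_vv(2)=-40, psi_vv(4)=56.
Saddle points occur where the two diagonal entries have opposite signs: (-2, -3), (-2, 4), (3, 2). Count: 3.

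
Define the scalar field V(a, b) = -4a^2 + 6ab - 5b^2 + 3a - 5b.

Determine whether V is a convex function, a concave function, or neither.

V is quadratic, so its Hessian is the constant matrix H = [[-8, 6], [6, -10]].
det(H) = 44, tr(H) = -18.
det(H) > 0 and tr(H) < 0, so H is negative definite everywhere: concave.

concave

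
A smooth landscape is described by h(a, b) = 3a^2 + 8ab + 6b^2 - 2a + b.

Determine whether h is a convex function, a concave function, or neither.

h is quadratic, so its Hessian is the constant matrix H = [[6, 8], [8, 12]].
det(H) = 8, tr(H) = 18.
det(H) > 0 and tr(H) > 0, so H is positive definite everywhere: convex.

convex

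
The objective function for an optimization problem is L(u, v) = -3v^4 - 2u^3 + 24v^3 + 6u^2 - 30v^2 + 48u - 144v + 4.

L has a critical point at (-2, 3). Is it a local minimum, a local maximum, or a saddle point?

local minimum

The mixed partial ∂²L/∂u∂v is 0, so the Hessian at any point is diag(L_uu, L_vv) = diag(12(-u + 1), 12(-3v^2 + 12v - 5)).
At (-2, 3): H = diag(36, 48).
Both eigenvalues are positive, so H is positive definite: a local minimum.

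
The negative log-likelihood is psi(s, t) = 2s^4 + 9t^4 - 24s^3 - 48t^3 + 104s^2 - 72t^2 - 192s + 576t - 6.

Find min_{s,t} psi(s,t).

psi(s,t) separates as P(s) + Q(t) − 6, so its minimum is min P + min Q − 6.
P'(s) = 8(s - 4)(s - 3)(s - 2) vanishes at s ∈ {2, 3, 4}; Q'(t) = 36(t - 4)(t - 2)(t + 2) vanishes at t ∈ {-2, 2, 4}.
Local minima of P (where P''>0): P(2)=-128, P(4)=-128. Local minima of Q: Q(-2)=-912, Q(4)=384.
So the global minimum of psi is P(2) + Q(-2) − 6 = -128 − 912 − 6 = -1046, attained at (2, -2).

-1046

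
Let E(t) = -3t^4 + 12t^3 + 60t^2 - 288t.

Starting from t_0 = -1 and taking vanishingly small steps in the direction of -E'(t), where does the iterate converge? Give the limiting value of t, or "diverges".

2

E'(t) = -12(t - 4)(t - 2)(t + 3), so E'(-1) = -360.
Gradient descent moves in the -E' direction, i.e. t is increasing.
The nearest critical point in that direction is t = 2, where E'' = 120 > 0 (a local minimum). The iterate converges there.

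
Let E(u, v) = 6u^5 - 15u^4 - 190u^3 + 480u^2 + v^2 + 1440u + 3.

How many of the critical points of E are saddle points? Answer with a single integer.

2

E separates as a function of u plus a function of v, so ∇E=0 decouples.
∂E/∂u = 30(u - 4)(u - 3)(u + 1)(u + 4) = 0 at u ∈ {-4, -1, 3, 4}; ∂E/∂v = 2v = 0 at v ∈ {0}.
The Hessian is diagonal: diag(E_uu, E_vv). Second derivatives: E_uu(-4)=-5040, E_uu(-1)=1800, E_uu(3)=-840, E_uu(4)=1200; E_vv(0)=2.
Saddle points occur where the two diagonal entries have opposite signs: (-4, 0), (3, 0). Count: 2.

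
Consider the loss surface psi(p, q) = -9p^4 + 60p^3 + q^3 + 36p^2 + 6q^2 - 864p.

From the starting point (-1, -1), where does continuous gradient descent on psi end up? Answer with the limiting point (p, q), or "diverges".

psi is separable, so gradient descent decouples: p follows -∂psi/∂p, q follows -∂psi/∂q.
∂psi/∂p = -36(p - 4)(p - 3)(p + 2); at p=-1 this is -720, so p increases.
∂psi/∂q = 3q(q + 4); at q=-1 this is -9, so q increases.
p converges to its nearest critical value 3 (a local min of the p-part); q converges to 0. The iterate converges to (3, 0).

(3, 0)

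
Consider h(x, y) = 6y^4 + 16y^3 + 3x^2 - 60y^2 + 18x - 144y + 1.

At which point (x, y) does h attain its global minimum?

(-3, 2)

h(x,y) separates as P(x) + Q(y) + 1, so its minimum is min P + min Q + 1.
P'(x) = 6x + 18 vanishes at x ∈ {-3}; Q'(y) = 24(y - 2)(y + 1)(y + 3) vanishes at y ∈ {-3, -1, 2}.
Local minima of P (where P''>0): P(-3)=-27. Local minima of Q: Q(-3)=-54, Q(2)=-304.
So the global minimum of h is P(-3) + Q(2) + 1 = -27 − 304 + 1 = -330, attained at (-3, 2).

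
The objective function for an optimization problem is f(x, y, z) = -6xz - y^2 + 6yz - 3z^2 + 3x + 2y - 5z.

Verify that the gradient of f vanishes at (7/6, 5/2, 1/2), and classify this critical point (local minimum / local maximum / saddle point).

saddle point

∇f = (-6z + 3, -2y + 6z + 2, -6x + 6y - 6z - 5); substituting (7/6, 5/2, 1/2) gives ∇f = (0, 0, 0), so (7/6, 5/2, 1/2) is indeed a critical point.
The Hessian is constant: H = [[0, 0, -6], [0, -2, 6], [-6, 6, -6]].
Leading principal minors: Δ₁ = 0, Δ₂ = 0, Δ₃ = 72.
The minors fit neither the all-positive nor the alternating-sign pattern, so H is indefinite: a saddle point.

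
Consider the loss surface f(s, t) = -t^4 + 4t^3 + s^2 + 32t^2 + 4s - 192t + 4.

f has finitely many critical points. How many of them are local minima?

1

f separates as a function of s plus a function of t, so ∇f=0 decouples.
∂f/∂s = 2(s + 2) = 0 at s ∈ {-2}; ∂f/∂t = -4(t - 4)(t - 3)(t + 4) = 0 at t ∈ {-4, 3, 4}.
The Hessian is diagonal: diag(f_ss, f_tt). Second derivatives: f_ss(-2)=2; f_tt(-4)=-224, f_tt(3)=28, f_tt(4)=-32.
Local minima occur where both diagonal entries positive: (-2, 3). Count: 1.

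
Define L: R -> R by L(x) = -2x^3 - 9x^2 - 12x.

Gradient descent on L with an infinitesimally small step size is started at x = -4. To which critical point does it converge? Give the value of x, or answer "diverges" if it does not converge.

L'(x) = -6(x + 1)(x + 2), so L'(-4) = -36.
Gradient descent moves in the -L' direction, i.e. x is increasing.
The nearest critical point in that direction is x = -2, where L'' = 6 > 0 (a local minimum). The iterate converges there.

-2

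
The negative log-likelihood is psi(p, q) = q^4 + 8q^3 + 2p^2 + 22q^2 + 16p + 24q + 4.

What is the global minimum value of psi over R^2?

-37

psi(p,q) separates as A(p) + B(q) + 4, so its minimum is min A + min B + 4.
A'(p) = 4p + 16 vanishes at p ∈ {-4}; B'(q) = 4(q + 1)(q + 2)(q + 3) vanishes at q ∈ {-3, -2, -1}.
Local minima of A (where A''>0): A(-4)=-32. Local minima of B: B(-3)=-9, B(-1)=-9.
So the global minimum of psi is A(-4) + B(-3) + 4 = -32 − 9 + 4 = -37, attained at (-4, -3).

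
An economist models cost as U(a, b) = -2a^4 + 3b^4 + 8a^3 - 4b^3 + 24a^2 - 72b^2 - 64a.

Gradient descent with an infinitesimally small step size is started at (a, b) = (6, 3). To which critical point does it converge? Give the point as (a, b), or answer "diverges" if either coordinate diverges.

diverges

U is separable, so gradient descent decouples: a follows -∂U/∂a, b follows -∂U/∂b.
∂U/∂a = -8(a - 4)(a - 1)(a + 2); at a=6 this is -640, so a increases.
∂U/∂b = 12b(b - 4)(b + 3); at b=3 this is -216, so b increases.
The a-coordinate has no critical point in that direction and runs off to infinity.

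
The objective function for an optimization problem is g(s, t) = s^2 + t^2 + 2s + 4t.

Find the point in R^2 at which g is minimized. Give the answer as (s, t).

(-1, -2)

g(s,t) separates as P(s) + Q(t), so its minimum is min P + min Q.
P'(s) = 2s + 2 vanishes at s ∈ {-1}; Q'(t) = 2(t + 2) vanishes at t ∈ {-2}.
Local minima of P (where P''>0): P(-1)=-1. Local minima of Q: Q(-2)=-4.
So the global minimum of g is P(-1) + Q(-2) = -1 − 4 = -5, attained at (-1, -2).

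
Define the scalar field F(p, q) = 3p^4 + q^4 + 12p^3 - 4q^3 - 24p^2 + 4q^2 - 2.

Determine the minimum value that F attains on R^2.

-386

F(p,q) separates as A(p) + B(q) − 2, so its minimum is min A + min B − 2.
A'(p) = 12p(p - 1)(p + 4) vanishes at p ∈ {-4, 0, 1}; B'(q) = 4q(q - 2)(q - 1) vanishes at q ∈ {0, 1, 2}.
Local minima of A (where A''>0): A(-4)=-384, A(1)=-9. Local minima of B: B(0)=0, B(2)=0.
So the global minimum of F is A(-4) + B(0) − 2 = -384 + 0 − 2 = -386, attained at (-4, 0).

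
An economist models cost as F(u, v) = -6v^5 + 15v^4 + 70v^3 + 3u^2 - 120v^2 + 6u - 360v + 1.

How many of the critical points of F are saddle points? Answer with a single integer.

F separates as a function of u plus a function of v, so ∇F=0 decouples.
∂F/∂u = 6(u + 1) = 0 at u ∈ {-1}; ∂F/∂v = -30(v - 3)(v - 2)(v + 1)(v + 2) = 0 at v ∈ {-2, -1, 2, 3}.
The Hessian is diagonal: diag(F_uu, F_vv). Second derivatives: F_uu(-1)=6; F_vv(-2)=600, F_vv(-1)=-360, F_vv(2)=360, F_vv(3)=-600.
Saddle points occur where the two diagonal entries have opposite signs: (-1, -1), (-1, 3). Count: 2.

2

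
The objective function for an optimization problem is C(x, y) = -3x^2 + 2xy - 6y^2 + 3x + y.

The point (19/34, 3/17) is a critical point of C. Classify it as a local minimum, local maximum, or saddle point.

local maximum

The Hessian of C is constant: H = [[-6, 2], [2, -12]].
det(H) = (-6)·(-12) − 2² = 68.
det(H) > 0 and tr(H) = -18 < 0, so H is negative definite and the point is a local maximum.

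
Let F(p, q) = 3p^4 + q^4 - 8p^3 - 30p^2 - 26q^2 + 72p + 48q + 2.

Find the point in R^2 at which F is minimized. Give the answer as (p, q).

F(p,q) separates as A(p) + B(q) + 2, so its minimum is min A + min B + 2.
A'(p) = 12(p - 3)(p - 1)(p + 2) vanishes at p ∈ {-2, 1, 3}; B'(q) = 4(q - 3)(q - 1)(q + 4) vanishes at q ∈ {-4, 1, 3}.
Local minima of A (where A''>0): A(-2)=-152, A(3)=-27. Local minima of B: B(-4)=-352, B(3)=-9.
So the global minimum of F is A(-2) + B(-4) + 2 = -152 − 352 + 2 = -502, attained at (-2, -4).

(-2, -4)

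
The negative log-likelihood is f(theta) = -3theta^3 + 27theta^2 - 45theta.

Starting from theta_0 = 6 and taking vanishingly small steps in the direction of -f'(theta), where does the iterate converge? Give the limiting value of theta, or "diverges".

diverges

f'(theta) = -9(theta - 5)(theta - 1), so f'(6) = -45.
Gradient descent moves in the -f' direction, i.e. theta is increasing.
There is no critical point above theta=6, and f' keeps the same sign, so the iterate runs off to +∞.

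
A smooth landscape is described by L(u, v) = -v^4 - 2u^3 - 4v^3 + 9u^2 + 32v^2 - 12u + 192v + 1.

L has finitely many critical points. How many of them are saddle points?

L separates as a function of u plus a function of v, so ∇L=0 decouples.
∂L/∂u = -6(u - 2)(u - 1) = 0 at u ∈ {1, 2}; ∂L/∂v = -4(v - 4)(v + 3)(v + 4) = 0 at v ∈ {-4, -3, 4}.
The Hessian is diagonal: diag(L_uu, L_vv). Second derivatives: L_uu(1)=6, L_uu(2)=-6; L_vv(-4)=-32, L_vv(-3)=28, L_vv(4)=-224.
Saddle points occur where the two diagonal entries have opposite signs: (1, -4), (1, 4), (2, -3). Count: 3.

3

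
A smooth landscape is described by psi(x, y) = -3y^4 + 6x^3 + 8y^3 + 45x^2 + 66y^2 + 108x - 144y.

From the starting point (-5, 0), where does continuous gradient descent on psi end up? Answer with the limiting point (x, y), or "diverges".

psi is separable, so gradient descent decouples: x follows -∂psi/∂x, y follows -∂psi/∂y.
∂psi/∂x = 18(x + 2)(x + 3); at x=-5 this is 108, so x decreases.
∂psi/∂y = -12(y - 4)(y - 1)(y + 3); at y=0 this is -144, so y increases.
The x-coordinate has no critical point in that direction and runs off to infinity.

diverges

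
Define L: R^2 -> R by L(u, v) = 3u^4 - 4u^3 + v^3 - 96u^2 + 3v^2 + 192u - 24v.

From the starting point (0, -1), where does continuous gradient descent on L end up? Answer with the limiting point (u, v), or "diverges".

L is separable, so gradient descent decouples: u follows -∂L/∂u, v follows -∂L/∂v.
∂L/∂u = 12(u - 4)(u - 1)(u + 4); at u=0 this is 192, so u decreases.
∂L/∂v = 3(v - 2)(v + 4); at v=-1 this is -27, so v increases.
u converges to its nearest critical value -4 (a local min of the u-part); v converges to 2. The iterate converges to (-4, 2).

(-4, 2)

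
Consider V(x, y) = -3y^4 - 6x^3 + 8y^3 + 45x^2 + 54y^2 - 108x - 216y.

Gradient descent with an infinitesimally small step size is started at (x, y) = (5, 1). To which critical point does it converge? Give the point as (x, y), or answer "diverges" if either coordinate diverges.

V is separable, so gradient descent decouples: x follows -∂V/∂x, y follows -∂V/∂y.
∂V/∂x = -18(x - 3)(x - 2); at x=5 this is -108, so x increases.
∂V/∂y = -12(y - 3)(y - 2)(y + 3); at y=1 this is -96, so y increases.
The x-coordinate has no critical point in that direction and runs off to infinity.

diverges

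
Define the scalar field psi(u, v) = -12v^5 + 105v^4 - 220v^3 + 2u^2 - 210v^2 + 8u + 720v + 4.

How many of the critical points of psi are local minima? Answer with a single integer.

2

psi separates as a function of u plus a function of v, so ∇psi=0 decouples.
∂psi/∂u = 4(u + 2) = 0 at u ∈ {-2}; ∂psi/∂v = -60(v - 4)(v - 3)(v - 1)(v + 1) = 0 at v ∈ {-1, 1, 3, 4}.
The Hessian is diagonal: diag(psi_uu, psi_vv). Second derivatives: psi_uu(-2)=4; psi_vv(-1)=2400, psi_vv(1)=-720, psi_vv(3)=480, psi_vv(4)=-900.
Local minima occur where both diagonal entries positive: (-2, -1), (-2, 3). Count: 2.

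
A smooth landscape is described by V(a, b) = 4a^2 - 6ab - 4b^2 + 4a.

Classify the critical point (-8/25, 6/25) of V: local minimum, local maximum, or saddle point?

The Hessian of V is constant: H = [[8, -6], [-6, -8]].
det(H) = 8·(-8) − (-6)² = -100.
Since det(H) < 0, H is indefinite and the critical point is a saddle point.

saddle point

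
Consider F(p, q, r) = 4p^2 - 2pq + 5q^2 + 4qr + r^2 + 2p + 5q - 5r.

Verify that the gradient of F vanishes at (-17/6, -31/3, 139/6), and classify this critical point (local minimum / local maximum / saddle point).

∇F = (8p - 2q + 2, -2p + 10q + 4r + 5, 4q + 2r - 5); substituting (-17/6, -31/3, 139/6) gives ∇F = (0, 0, 0), so (-17/6, -31/3, 139/6) is indeed a critical point.
The Hessian is constant: H = [[8, -2, 0], [-2, 10, 4], [0, 4, 2]].
Leading principal minors: Δ₁ = 8, Δ₂ = 76, Δ₃ = 24.
All leading minors are positive, so H is positive definite: a local minimum.

local minimum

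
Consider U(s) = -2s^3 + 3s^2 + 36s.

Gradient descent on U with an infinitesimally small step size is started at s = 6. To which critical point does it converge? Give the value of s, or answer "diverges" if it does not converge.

U'(s) = -6(s - 3)(s + 2), so U'(6) = -144.
Gradient descent moves in the -U' direction, i.e. s is increasing.
There is no critical point above s=6, and U' keeps the same sign, so the iterate runs off to +∞.

diverges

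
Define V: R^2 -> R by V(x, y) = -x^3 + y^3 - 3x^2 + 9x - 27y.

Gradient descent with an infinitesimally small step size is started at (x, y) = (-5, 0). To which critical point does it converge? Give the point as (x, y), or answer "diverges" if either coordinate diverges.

V is separable, so gradient descent decouples: x follows -∂V/∂x, y follows -∂V/∂y.
∂V/∂x = -3(x - 1)(x + 3); at x=-5 this is -36, so x increases.
∂V/∂y = 3(y - 3)(y + 3); at y=0 this is -27, so y increases.
x converges to its nearest critical value -3 (a local min of the x-part); y converges to 3. The iterate converges to (-3, 3).

(-3, 3)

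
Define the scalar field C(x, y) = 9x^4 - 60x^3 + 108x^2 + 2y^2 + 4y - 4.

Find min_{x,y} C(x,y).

C(x,y) separates as P(x) + Q(y) − 4, so its minimum is min P + min Q − 4.
P'(x) = 36x(x - 3)(x - 2) vanishes at x ∈ {0, 2, 3}; Q'(y) = 4y + 4 vanishes at y ∈ {-1}.
Local minima of P (where P''>0): P(0)=0, P(3)=81. Local minima of Q: Q(-1)=-2.
So the global minimum of C is P(0) + Q(-1) − 4 = 0 − 2 − 4 = -6, attained at (0, -1).

-6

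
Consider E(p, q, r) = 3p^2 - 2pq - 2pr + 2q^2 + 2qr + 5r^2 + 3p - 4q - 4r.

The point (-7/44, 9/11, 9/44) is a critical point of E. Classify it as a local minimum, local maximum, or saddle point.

local minimum

The Hessian is constant: H = [[6, -2, -2], [-2, 4, 2], [-2, 2, 10]].
Leading principal minors: Δ₁ = 6, Δ₂ = 20, Δ₃ = 176.
All leading minors are positive, so H is positive definite: a local minimum.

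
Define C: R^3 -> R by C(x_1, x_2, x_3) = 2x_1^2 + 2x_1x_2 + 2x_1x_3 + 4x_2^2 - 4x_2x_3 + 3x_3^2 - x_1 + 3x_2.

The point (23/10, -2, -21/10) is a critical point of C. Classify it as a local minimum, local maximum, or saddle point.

local minimum

The Hessian is constant: H = [[4, 2, 2], [2, 8, -4], [2, -4, 6]].
Leading principal minors: Δ₁ = 4, Δ₂ = 28, Δ₃ = 40.
All leading minors are positive, so H is positive definite: a local minimum.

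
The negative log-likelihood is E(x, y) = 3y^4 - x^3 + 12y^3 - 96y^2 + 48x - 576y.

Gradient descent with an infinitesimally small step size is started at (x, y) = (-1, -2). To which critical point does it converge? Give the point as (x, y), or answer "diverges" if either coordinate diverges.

E is separable, so gradient descent decouples: x follows -∂E/∂x, y follows -∂E/∂y.
∂E/∂x = -3(x - 4)(x + 4); at x=-1 this is 45, so x decreases.
∂E/∂y = 12(y - 4)(y + 3)(y + 4); at y=-2 this is -144, so y increases.
x converges to its nearest critical value -4 (a local min of the x-part); y converges to 4. The iterate converges to (-4, 4).

(-4, 4)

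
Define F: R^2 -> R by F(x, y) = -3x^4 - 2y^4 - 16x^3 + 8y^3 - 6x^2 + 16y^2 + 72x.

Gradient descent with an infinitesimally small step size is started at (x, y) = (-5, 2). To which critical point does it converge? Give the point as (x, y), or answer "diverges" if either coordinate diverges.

diverges

F is separable, so gradient descent decouples: x follows -∂F/∂x, y follows -∂F/∂y.
∂F/∂x = -12(x - 1)(x + 2)(x + 3); at x=-5 this is 432, so x decreases.
∂F/∂y = -8y(y - 4)(y + 1); at y=2 this is 96, so y decreases.
The x-coordinate has no critical point in that direction and runs off to infinity.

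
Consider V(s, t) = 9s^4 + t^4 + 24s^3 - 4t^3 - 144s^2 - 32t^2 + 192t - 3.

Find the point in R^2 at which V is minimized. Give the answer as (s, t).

V(s,t) separates as P(s) + Q(t) − 3, so its minimum is min P + min Q − 3.
P'(s) = 36s(s - 2)(s + 4) vanishes at s ∈ {-4, 0, 2}; Q'(t) = 4(t - 4)(t - 3)(t + 4) vanishes at t ∈ {-4, 3, 4}.
Local minima of P (where P''>0): P(-4)=-1536, P(2)=-240. Local minima of Q: Q(-4)=-768, Q(4)=256.
So the global minimum of V is P(-4) + Q(-4) − 3 = -1536 − 768 − 3 = -2307, attained at (-4, -4).

(-4, -4)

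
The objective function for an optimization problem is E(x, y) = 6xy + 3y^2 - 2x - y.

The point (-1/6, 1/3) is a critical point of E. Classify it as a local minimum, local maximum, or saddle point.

The Hessian of E is constant: H = [[0, 6], [6, 6]].
det(H) = 0·6 − 6² = -36.
Since det(H) < 0, H is indefinite and the critical point is a saddle point.

saddle point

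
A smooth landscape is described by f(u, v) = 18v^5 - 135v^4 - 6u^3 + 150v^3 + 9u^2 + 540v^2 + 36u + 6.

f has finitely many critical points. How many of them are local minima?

f separates as a function of u plus a function of v, so ∇f=0 decouples.
∂f/∂u = -18(u - 2)(u + 1) = 0 at u ∈ {-1, 2}; ∂f/∂v = 90v(v - 4)(v - 3)(v + 1) = 0 at v ∈ {-1, 0, 3, 4}.
The Hessian is diagonal: diag(f_uu, f_vv). Second derivatives: f_uu(-1)=54, f_uu(2)=-54; f_vv(-1)=-1800, f_vv(0)=1080, f_vv(3)=-1080, f_vv(4)=1800.
Local minima occur where both diagonal entries positive: (-1, 0), (-1, 4). Count: 2.

2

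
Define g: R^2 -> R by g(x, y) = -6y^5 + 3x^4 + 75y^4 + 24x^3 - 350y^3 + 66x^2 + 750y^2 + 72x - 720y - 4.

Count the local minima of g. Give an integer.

4

g separates as a function of x plus a function of y, so ∇g=0 decouples.
∂g/∂x = 12(x + 1)(x + 2)(x + 3) = 0 at x ∈ {-3, -2, -1}; ∂g/∂y = -30(y - 4)(y - 3)(y - 2)(y - 1) = 0 at y ∈ {1, 2, 3, 4}.
The Hessian is diagonal: diag(g_xx, g_yy). Second derivatives: g_xx(-3)=24, g_xx(-2)=-12, g_xx(-1)=24; g_yy(1)=180, g_yy(2)=-60, g_yy(3)=60, g_yy(4)=-180.
Local minima occur where both diagonal entries positive: (-3, 1), (-3, 3), (-1, 1), (-1, 3). Count: 4.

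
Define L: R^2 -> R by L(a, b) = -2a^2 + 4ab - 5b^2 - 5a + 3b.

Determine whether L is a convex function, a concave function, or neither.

L is quadratic, so its Hessian is the constant matrix H = [[-4, 4], [4, -10]].
det(H) = 24, tr(H) = -14.
det(H) > 0 and tr(H) < 0, so H is negative definite everywhere: concave.

concave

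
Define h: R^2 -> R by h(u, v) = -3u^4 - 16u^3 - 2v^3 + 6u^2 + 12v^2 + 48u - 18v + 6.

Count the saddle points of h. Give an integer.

h separates as a function of u plus a function of v, so ∇h=0 decouples.
∂h/∂u = -12(u - 1)(u + 1)(u + 4) = 0 at u ∈ {-4, -1, 1}; ∂h/∂v = -6(v - 3)(v - 1) = 0 at v ∈ {1, 3}.
The Hessian is diagonal: diag(h_uu, h_vv). Second derivatives: h_uu(-4)=-180, h_uu(-1)=72, h_uu(1)=-120; h_vv(1)=12, h_vv(3)=-12.
Saddle points occur where the two diagonal entries have opposite signs: (-4, 1), (-1, 3), (1, 1). Count: 3.

3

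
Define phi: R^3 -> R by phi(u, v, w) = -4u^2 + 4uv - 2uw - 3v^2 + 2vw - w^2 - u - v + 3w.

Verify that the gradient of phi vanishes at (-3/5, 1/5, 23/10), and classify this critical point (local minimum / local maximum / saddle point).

local maximum

∇phi = (-8u + 4v - 2w - 1, 4u - 6v + 2w - 1, -2u + 2v - 2w + 3); substituting (-3/5, 1/5, 23/10) gives ∇phi = (0, 0, 0), so (-3/5, 1/5, 23/10) is indeed a critical point.
The Hessian is constant: H = [[-8, 4, -2], [4, -6, 2], [-2, 2, -2]].
Leading principal minors: Δ₁ = -8, Δ₂ = 32, Δ₃ = -40.
The minors alternate sign starting negative (−, +, −), so H is negative definite: a local maximum.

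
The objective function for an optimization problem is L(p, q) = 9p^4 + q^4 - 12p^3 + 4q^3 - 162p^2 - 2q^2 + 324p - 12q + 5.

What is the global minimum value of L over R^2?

-1381

L(p,q) separates as A(p) + B(q) + 5, so its minimum is min A + min B + 5.
A'(p) = 36(p - 3)(p - 1)(p + 3) vanishes at p ∈ {-3, 1, 3}; B'(q) = 4(q - 1)(q + 1)(q + 3) vanishes at q ∈ {-3, -1, 1}.
Local minima of A (where A''>0): A(-3)=-1377, A(3)=-81. Local minima of B: B(-3)=-9, B(1)=-9.
So the global minimum of L is A(-3) + B(-3) + 5 = -1377 − 9 + 5 = -1381, attained at (-3, -3).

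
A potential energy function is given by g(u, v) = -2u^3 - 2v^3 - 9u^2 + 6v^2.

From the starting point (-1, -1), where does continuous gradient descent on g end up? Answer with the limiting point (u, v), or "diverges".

(-3, 0)

g is separable, so gradient descent decouples: u follows -∂g/∂u, v follows -∂g/∂v.
∂g/∂u = -6u(u + 3); at u=-1 this is 12, so u decreases.
∂g/∂v = -6v(v - 2); at v=-1 this is -18, so v increases.
u converges to its nearest critical value -3 (a local min of the u-part); v converges to 0. The iterate converges to (-3, 0).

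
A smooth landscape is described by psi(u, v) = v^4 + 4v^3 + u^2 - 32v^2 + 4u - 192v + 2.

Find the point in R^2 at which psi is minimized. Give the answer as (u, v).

(-2, 4)

psi(u,v) separates as P(u) + Q(v) + 2, so its minimum is min P + min Q + 2.
P'(u) = 2u + 4 vanishes at u ∈ {-2}; Q'(v) = 4(v - 4)(v + 3)(v + 4) vanishes at v ∈ {-4, -3, 4}.
Local minima of P (where P''>0): P(-2)=-4. Local minima of Q: Q(-4)=256, Q(4)=-768.
So the global minimum of psi is P(-2) + Q(4) + 2 = -4 − 768 + 2 = -770, attained at (-2, 4).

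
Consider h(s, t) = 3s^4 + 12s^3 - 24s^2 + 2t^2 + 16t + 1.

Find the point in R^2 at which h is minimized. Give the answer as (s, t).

h(s,t) separates as P(s) + Q(t) + 1, so its minimum is min P + min Q + 1.
P'(s) = 12s(s - 1)(s + 4) vanishes at s ∈ {-4, 0, 1}; Q'(t) = 4(t + 4) vanishes at t ∈ {-4}.
Local minima of P (where P''>0): P(-4)=-384, P(1)=-9. Local minima of Q: Q(-4)=-32.
So the global minimum of h is P(-4) + Q(-4) + 1 = -384 − 32 + 1 = -415, attained at (-4, -4).

(-4, -4)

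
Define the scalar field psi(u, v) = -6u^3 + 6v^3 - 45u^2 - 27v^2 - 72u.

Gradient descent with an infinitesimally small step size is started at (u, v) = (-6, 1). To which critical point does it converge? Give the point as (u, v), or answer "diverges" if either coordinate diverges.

(-4, 3)

psi is separable, so gradient descent decouples: u follows -∂psi/∂u, v follows -∂psi/∂v.
∂psi/∂u = -18(u + 1)(u + 4); at u=-6 this is -180, so u increases.
∂psi/∂v = 18v(v - 3); at v=1 this is -36, so v increases.
u converges to its nearest critical value -4 (a local min of the u-part); v converges to 3. The iterate converges to (-4, 3).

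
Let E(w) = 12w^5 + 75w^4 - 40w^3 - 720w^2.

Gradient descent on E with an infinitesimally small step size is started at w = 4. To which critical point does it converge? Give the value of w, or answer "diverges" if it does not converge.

2

E'(w) = 60w(w - 2)(w + 3)(w + 4), so E'(4) = 26880.
Gradient descent moves in the -E' direction, i.e. w is decreasing.
The nearest critical point in that direction is w = 2, where E'' = 3600 > 0 (a local minimum). The iterate converges there.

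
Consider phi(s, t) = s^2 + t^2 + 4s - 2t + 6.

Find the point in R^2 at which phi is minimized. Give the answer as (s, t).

phi(s,t) separates as P(s) + Q(t) + 6, so its minimum is min P + min Q + 6.
P'(s) = 2s + 4 vanishes at s ∈ {-2}; Q'(t) = 2(t - 1) vanishes at t ∈ {1}.
Local minima of P (where P''>0): P(-2)=-4. Local minima of Q: Q(1)=-1.
So the global minimum of phi is P(-2) + Q(1) + 6 = -4 − 1 + 6 = 1, attained at (-2, 1).

(-2, 1)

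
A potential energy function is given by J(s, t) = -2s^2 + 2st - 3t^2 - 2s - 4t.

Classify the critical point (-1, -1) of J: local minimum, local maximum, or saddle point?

The Hessian of J is constant: H = [[-4, 2], [2, -6]].
det(H) = (-4)·(-6) − 2² = 20.
det(H) > 0 and tr(H) = -10 < 0, so H is negative definite and the point is a local maximum.

local maximum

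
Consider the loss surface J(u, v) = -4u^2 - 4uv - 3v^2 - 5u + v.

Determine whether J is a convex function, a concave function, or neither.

concave

J is quadratic, so its Hessian is the constant matrix H = [[-8, -4], [-4, -6]].
det(H) = 32, tr(H) = -14.
det(H) > 0 and tr(H) < 0, so H is negative definite everywhere: concave.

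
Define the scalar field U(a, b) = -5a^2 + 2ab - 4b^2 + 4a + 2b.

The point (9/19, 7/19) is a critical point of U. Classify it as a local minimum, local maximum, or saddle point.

The Hessian of U is constant: H = [[-10, 2], [2, -8]].
det(H) = (-10)·(-8) − 2² = 76.
det(H) > 0 and tr(H) = -18 < 0, so H is negative definite and the point is a local maximum.

local maximum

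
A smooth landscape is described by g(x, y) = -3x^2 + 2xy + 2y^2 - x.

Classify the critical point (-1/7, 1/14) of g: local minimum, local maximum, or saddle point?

saddle point

The Hessian of g is constant: H = [[-6, 2], [2, 4]].
det(H) = (-6)·4 − 2² = -28.
Since det(H) < 0, H is indefinite and the critical point is a saddle point.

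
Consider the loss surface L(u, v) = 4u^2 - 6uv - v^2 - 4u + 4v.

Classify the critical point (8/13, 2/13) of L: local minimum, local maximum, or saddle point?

The Hessian of L is constant: H = [[8, -6], [-6, -2]].
det(H) = 8·(-2) − (-6)² = -52.
Since det(H) < 0, H is indefinite and the critical point is a saddle point.

saddle point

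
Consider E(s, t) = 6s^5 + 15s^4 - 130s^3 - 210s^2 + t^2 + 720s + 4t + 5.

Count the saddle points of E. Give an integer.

E separates as a function of s plus a function of t, so ∇E=0 decouples.
∂E/∂s = 30(s - 3)(s - 1)(s + 2)(s + 4) = 0 at s ∈ {-4, -2, 1, 3}; ∂E/∂t = 2(t + 2) = 0 at t ∈ {-2}.
The Hessian is diagonal: diag(E_ss, E_tt). Second derivatives: E_ss(-4)=-2100, E_ss(-2)=900, E_ss(1)=-900, E_ss(3)=2100; E_tt(-2)=2.
Saddle points occur where the two diagonal entries have opposite signs: (-4, -2), (1, -2). Count: 2.

2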